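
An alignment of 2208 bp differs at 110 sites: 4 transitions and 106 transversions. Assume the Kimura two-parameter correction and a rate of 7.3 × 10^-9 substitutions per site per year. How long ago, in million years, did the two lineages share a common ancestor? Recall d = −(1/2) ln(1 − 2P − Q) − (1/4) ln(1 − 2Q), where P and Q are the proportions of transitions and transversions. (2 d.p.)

3.54

P = 4/2208 ≈ 0.001812 and Q = 106/2208 ≈ 0.048007.
Under the Kimura two-parameter model, d = −½ ln(1 − 2P − Q) − ¼ ln(1 − 2Q).
1 − 2P − Q = 0.948369, giving −½ ln(0.948369) = 0.026506.
1 − 2Q = 0.903986, giving −¼ ln(0.903986) = 0.025235.
d = 0.026506 + 0.025235 = 0.051741.
Under a molecular clock d = 2μt, so t = d/(2μ) = 0.051741 / (2 × 7.3 × 10^-9) = 3.54 million years.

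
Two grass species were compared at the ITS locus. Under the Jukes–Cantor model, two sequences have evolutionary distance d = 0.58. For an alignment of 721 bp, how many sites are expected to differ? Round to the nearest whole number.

Invert JC69: p = (3/4)(1 − e^(−4d/3)) = 0.75 × (1 − e^(-0.773333)) = 0.75 × (1 − 0.461472) = 0.403896.
Expected differing sites = pL ≈ 0.403896 × 721 = 291.209016 ≈ 291.

291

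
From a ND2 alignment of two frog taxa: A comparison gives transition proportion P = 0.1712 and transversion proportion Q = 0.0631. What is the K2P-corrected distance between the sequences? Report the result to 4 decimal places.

Under the Kimura two-parameter model, d = −½ ln(1 − 2P − Q) − ¼ ln(1 − 2Q).
1 − 2P − Q = 0.5945, giving −½ ln(0.5945) = 0.260017.
1 − 2Q = 0.8738, giving −¼ ln(0.8738) = 0.033726.
d = 0.260017 + 0.033726 = 0.293743.

0.2937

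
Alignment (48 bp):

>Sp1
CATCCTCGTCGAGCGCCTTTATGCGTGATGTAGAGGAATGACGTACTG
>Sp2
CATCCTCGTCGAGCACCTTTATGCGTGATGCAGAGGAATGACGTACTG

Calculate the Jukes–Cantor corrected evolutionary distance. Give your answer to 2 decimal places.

0.04

The sequences differ at 2 of 48 sites (15, 31), so p = 2/48 ≈ 0.041667.
d = −(3/4) ln(1 − 4p/3) = −0.75 ln(1 − 0.055556) = −0.75 ln(0.944444)
  = −0.75 × (-0.057159) = 0.042869 substitutions/site.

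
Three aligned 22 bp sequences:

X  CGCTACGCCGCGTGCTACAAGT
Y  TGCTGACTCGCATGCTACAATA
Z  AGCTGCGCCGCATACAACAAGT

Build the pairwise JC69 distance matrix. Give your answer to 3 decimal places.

d(X,Y) = 0.497, d(X,Z) = 0.271, d(Y,Z) = 0.497

X–Y: 8/22 sites differ → p ≈ 0.363636, d = −0.75 ln(1 − 0.484848) = 0.497470 ≈ 0.497.
X–Z: 5/22 sites differ → p ≈ 0.227273, d = −0.75 ln(1 − 0.303031) = 0.270761 ≈ 0.271.
Y–Z: 8/22 sites differ → p ≈ 0.363636, d = −0.75 ln(1 − 0.484848) = 0.497470 ≈ 0.497.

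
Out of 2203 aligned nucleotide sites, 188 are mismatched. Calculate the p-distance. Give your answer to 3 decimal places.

p = 188/2203 = 0.085338… ≈ 0.085 (to 3 d.p.).

0.085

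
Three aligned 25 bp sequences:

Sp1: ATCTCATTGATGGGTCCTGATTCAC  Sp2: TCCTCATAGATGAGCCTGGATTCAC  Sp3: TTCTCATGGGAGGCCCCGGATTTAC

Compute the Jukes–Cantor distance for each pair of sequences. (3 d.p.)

d(Sp1,Sp2) = 0.351, d(Sp1,Sp3) = 0.417, d(Sp2,Sp3) = 0.417

Sp1–Sp2: 7/25 sites differ → p = 0.28, d = −0.75 ln(1 − 0.373333) = 0.350505 ≈ 0.351.
Sp1–Sp3: 8/25 sites differ → p = 0.32, d = −0.75 ln(1 − 0.426667) = 0.417216 ≈ 0.417.
Sp2–Sp3: 8/25 sites differ → p = 0.32, d = −0.75 ln(1 − 0.426667) = 0.417216 ≈ 0.417.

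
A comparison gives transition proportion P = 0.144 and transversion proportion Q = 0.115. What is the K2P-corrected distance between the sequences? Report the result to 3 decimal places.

Under the Kimura two-parameter model, d = −½ ln(1 − 2P − Q) − ¼ ln(1 − 2Q).
1 − 2P − Q = 0.597, giving −½ ln(0.597) = 0.257919.
1 − 2Q = 0.77, giving −¼ ln(0.77) = 0.065341.
d = 0.257919 + 0.065341 = 0.323260.

0.323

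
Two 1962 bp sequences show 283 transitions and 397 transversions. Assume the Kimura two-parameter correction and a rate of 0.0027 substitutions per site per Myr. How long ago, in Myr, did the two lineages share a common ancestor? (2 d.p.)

86.51

P = 283/1962 ≈ 0.144241 and Q = 397/1962 ≈ 0.202345.
Under the Kimura two-parameter model, d = −½ ln(1 − 2P − Q) − ¼ ln(1 − 2Q).
1 − 2P − Q = 0.509173, giving −½ ln(0.509173) = 0.337484.
1 − 2Q = 0.59531, giving −¼ ln(0.59531) = 0.129668.
d = 0.337484 + 0.129668 = 0.467152.
Under a molecular clock d = 2μt, so t = d/(2μ) = 0.467152 / (2 × 0.0027) = 86.51 Myr.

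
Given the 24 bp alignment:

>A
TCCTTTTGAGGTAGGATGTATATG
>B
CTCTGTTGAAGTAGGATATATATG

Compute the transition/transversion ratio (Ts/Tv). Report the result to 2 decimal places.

Transitions are A↔G and C↔T; transversions are all other mismatches.
Transitions: 4. Transversions: 1.
R = 4/1 = 4.00.

4.00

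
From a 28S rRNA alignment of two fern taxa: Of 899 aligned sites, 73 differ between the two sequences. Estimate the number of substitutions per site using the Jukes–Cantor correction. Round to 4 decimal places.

0.0859

p = 73/899 ≈ 0.081201.
d = −(3/4) ln(1 − 4p/3) = −0.75 ln(1 − 0.108268) = −0.75 ln(0.891732)
  = −0.75 × (-0.114590) = 0.085943 substitutions/site.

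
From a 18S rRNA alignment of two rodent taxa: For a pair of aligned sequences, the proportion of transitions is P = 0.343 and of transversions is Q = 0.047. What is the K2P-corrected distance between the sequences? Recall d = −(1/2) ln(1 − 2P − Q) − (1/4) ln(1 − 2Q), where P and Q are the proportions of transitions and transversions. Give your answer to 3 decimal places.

0.685

Under the Kimura two-parameter model, d = −½ ln(1 − 2P − Q) − ¼ ln(1 − 2Q).
1 − 2P − Q = 0.267, giving −½ ln(0.267) = 0.660253.
1 − 2Q = 0.906, giving −¼ ln(0.906) = 0.024679.
d = 0.660253 + 0.024679 = 0.684932.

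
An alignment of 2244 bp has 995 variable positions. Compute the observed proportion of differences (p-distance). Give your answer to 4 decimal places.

0.4434

p = 995/2244 = 0.443404… ≈ 0.4434 (to 4 d.p.).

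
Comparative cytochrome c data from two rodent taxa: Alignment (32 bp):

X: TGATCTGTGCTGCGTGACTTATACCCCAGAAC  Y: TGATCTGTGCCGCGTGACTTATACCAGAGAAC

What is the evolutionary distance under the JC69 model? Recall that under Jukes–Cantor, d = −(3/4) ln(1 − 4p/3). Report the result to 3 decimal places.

0.100

The sequences differ at 3 of 32 sites (11, 26, 27), so p = 3/32 = 0.09375.
d = −(3/4) ln(1 − 4p/3) = −0.75 ln(1 − 0.125) = −0.75 ln(0.875)
  = −0.75 × (-0.133531) = 0.100148 substitutions/site.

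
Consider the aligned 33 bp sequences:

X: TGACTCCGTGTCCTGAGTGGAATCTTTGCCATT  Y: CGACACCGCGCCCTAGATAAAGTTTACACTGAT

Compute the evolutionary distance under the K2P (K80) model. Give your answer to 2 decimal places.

Of 33 sites, 14 differences are transitions and 3 are transversions, so P = 14/33 ≈ 0.424242 and Q = 3/33 ≈ 0.090909.
Under the Kimura two-parameter model, d = −½ ln(1 − 2P − Q) − ¼ ln(1 − 2Q).
1 − 2P − Q = 0.060607, giving −½ ln(0.060607) = 1.401672.
1 − 2Q = 0.818182, giving −¼ ln(0.818182) = 0.050168.
d = 1.401672 + 0.050168 = 1.451840.

1.45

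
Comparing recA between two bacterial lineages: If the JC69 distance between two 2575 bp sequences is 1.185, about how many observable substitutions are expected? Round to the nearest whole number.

1533

Invert JC69: p = (3/4)(1 − e^(−4d/3)) = 0.75 × (1 − e^(-1.58)) = 0.75 × (1 − 0.205975) = 0.595519.
Expected differing sites = pL ≈ 0.595519 × 2575 = 1533.461425 ≈ 1533.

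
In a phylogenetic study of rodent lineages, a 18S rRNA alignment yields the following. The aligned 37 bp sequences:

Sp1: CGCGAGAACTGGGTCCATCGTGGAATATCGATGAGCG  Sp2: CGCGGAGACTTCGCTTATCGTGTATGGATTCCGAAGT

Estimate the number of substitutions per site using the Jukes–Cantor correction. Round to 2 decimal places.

The sequences differ at 20 of 37 sites, so p = 20/37 ≈ 0.540541.
d = −(3/4) ln(1 − 4p/3) = −0.75 ln(1 − 0.720721) = −0.75 ln(0.279279)
  = −0.75 × (-1.275544) = 0.956658 substitutions/site.

0.96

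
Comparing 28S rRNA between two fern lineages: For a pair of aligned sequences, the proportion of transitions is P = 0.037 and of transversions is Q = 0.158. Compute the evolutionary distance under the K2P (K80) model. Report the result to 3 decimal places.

0.227

Under the Kimura two-parameter model, d = −½ ln(1 − 2P − Q) − ¼ ln(1 − 2Q).
1 − 2P − Q = 0.768, giving −½ ln(0.768) = 0.131983.
1 − 2Q = 0.684, giving −¼ ln(0.684) = 0.094949.
d = 0.131983 + 0.094949 = 0.226932.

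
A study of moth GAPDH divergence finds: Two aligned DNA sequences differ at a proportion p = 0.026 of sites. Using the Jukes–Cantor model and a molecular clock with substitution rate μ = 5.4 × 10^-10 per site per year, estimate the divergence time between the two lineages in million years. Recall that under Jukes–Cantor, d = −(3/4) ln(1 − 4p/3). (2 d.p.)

24.50

d = −(3/4) ln(1 − 4p/3) = −0.75 ln(1 − 0.034667) = −0.75 ln(0.965333)
  = −0.75 × (-0.035282) = 0.026462 substitutions/site.
Under a molecular clock d = 2μt, so t = d/(2μ) = 0.026462 / (2 × 5.4 × 10^-10) = 24.50 million years.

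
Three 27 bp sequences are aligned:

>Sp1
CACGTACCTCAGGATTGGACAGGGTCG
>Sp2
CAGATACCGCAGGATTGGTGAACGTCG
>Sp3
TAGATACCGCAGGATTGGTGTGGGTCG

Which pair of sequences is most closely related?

Sp1–Sp2: 7/27 differ, p = 0.259, d = 0.318.
Sp1–Sp3: 7/27 differ, p = 0.259, d = 0.318.
Sp2–Sp3: 4/27 differ, p = 0.148, d = 0.165.
The smallest distance is between Sp2 and Sp3.

Sp2 and Sp3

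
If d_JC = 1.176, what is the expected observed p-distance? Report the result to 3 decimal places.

p = (3/4)(1 − e^(−4d/3)) = 0.75 × (1 − e^(-1.568)) = 0.75 × (1 − 0.208462) = 0.593654.

0.594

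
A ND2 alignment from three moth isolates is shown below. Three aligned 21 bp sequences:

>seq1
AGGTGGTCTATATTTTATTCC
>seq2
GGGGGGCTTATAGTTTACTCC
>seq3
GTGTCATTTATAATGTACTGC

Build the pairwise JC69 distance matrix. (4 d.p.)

d(seq1,seq2) = 0.3597, d(seq1,seq3) = 0.6355, d(seq2,seq3) = 0.5319

seq1–seq2: 6/21 sites differ → p ≈ 0.285714, d = −0.75 ln(1 − 0.380952) = 0.359679 ≈ 0.3597.
seq1–seq3: 9/21 sites differ → p ≈ 0.428571, d = −0.75 ln(1 − 0.571428) = 0.635472 ≈ 0.6355.
seq2–seq3: 8/21 sites differ → p ≈ 0.380952, d = −0.75 ln(1 − 0.507936) = 0.531860 ≈ 0.5319.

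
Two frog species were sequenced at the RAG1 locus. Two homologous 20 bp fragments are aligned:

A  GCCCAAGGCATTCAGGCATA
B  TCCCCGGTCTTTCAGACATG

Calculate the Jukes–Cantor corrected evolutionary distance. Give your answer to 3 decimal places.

0.471

The sequences differ at 7 of 20 sites (1, 5, 6, 8, 10, 16, 20), so p = 7/20 = 0.35.
d = −(3/4) ln(1 − 4p/3) = −0.75 ln(1 − 0.466667) = −0.75 ln(0.533333)
  = −0.75 × (-0.628609) = 0.471457 substitutions/site.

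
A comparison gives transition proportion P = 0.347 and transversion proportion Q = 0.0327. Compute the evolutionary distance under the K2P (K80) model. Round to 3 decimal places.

0.666

Under the Kimura two-parameter model, d = −½ ln(1 − 2P − Q) − ¼ ln(1 − 2Q).
1 − 2P − Q = 0.2733, giving −½ ln(0.2733) = 0.648593.
1 − 2Q = 0.9346, giving −¼ ln(0.9346) = 0.016909.
d = 0.648593 + 0.016909 = 0.665502.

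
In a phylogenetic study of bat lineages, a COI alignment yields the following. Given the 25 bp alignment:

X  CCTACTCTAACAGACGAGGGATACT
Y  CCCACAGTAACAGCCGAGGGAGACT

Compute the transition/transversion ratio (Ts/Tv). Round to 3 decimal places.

Transitions are A↔G and C↔T; transversions are all other mismatches.
Transitions: 1. Transversions: 4.
R = 1/4 = 0.250.

0.250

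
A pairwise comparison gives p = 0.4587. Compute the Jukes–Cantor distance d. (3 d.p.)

0.709

d = −(3/4) ln(1 − 4p/3) = −0.75 ln(1 − 0.6116) = −0.75 ln(0.3884)
  = −0.75 × (-0.945720) = 0.709290 substitutions/site.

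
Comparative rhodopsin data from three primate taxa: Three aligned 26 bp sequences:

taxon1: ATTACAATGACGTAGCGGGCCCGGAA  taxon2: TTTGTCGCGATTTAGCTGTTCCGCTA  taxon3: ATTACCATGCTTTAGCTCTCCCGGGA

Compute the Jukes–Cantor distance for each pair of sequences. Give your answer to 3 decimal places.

taxon1–taxon2: 13/26 sites differ → p = 0.5, d = −0.75 ln(1 − 0.666667) = 0.823960 ≈ 0.824.
taxon1–taxon3: 8/26 sites differ → p ≈ 0.307692, d = −0.75 ln(1 − 0.410256) = 0.396050 ≈ 0.396.
taxon2–taxon3: 10/26 sites differ → p ≈ 0.384615, d = −0.75 ln(1 − 0.51282) = 0.539341 ≈ 0.539.

d(taxon1,taxon2) = 0.824, d(taxon1,taxon3) = 0.396, d(taxon2,taxon3) = 0.539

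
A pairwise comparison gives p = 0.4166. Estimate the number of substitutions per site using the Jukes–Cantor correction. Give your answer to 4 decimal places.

d = −(3/4) ln(1 − 4p/3) = −0.75 ln(1 − 0.555467) = −0.75 ln(0.444533)
  = −0.75 × (-0.810731) = 0.608048 substitutions/site.

0.6080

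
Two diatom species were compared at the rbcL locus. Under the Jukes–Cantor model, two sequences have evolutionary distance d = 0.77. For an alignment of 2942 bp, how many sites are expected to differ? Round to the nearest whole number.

Invert JC69: p = (3/4)(1 − e^(−4d/3)) = 0.75 × (1 − e^(-1.026667)) = 0.75 × (1 − 0.358199) = 0.481351.
Expected differing sites = pL ≈ 0.481351 × 2942 = 1416.134642 ≈ 1416.

1416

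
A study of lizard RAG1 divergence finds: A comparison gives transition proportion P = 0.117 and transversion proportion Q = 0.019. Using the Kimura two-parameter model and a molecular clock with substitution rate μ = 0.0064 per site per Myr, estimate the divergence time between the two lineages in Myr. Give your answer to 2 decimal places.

Under the Kimura two-parameter model, d = −½ ln(1 − 2P − Q) − ¼ ln(1 − 2Q).
1 − 2P − Q = 0.747, giving −½ ln(0.747) = 0.145845.
1 − 2Q = 0.962, giving −¼ ln(0.962) = 0.009685.
d = 0.145845 + 0.009685 = 0.155530.
Under a molecular clock d = 2μt, so t = d/(2μ) = 0.155530 / (2 × 0.0064) = 12.15 Myr.

12.15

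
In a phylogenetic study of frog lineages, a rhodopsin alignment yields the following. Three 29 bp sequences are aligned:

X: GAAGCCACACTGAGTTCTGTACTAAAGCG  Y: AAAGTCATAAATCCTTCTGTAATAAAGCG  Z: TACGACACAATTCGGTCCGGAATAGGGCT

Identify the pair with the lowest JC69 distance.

X–Y: 9/29 differ, p = 0.310, d = 0.401.
X–Z: 13/29 differ, p = 0.448, d = 0.683.
Y–Z: 12/29 differ, p = 0.414, d = 0.602.
The smallest distance is between X and Y.

X and Y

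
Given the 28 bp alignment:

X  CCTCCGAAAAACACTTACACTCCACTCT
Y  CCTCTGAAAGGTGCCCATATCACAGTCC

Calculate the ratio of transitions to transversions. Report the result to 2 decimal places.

5.50

Transitions are A↔G and C↔T; transversions are all other mismatches.
Transitions: 11. Transversions: 2.
R = 11/2 = 5.50.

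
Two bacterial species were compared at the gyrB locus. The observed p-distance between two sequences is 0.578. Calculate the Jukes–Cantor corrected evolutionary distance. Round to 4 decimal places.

d = −(3/4) ln(1 − 4p/3) = −0.75 ln(1 − 0.770667) = −0.75 ln(0.229333)
  = −0.75 × (-1.472580) = 1.104435 substitutions/site.

1.1044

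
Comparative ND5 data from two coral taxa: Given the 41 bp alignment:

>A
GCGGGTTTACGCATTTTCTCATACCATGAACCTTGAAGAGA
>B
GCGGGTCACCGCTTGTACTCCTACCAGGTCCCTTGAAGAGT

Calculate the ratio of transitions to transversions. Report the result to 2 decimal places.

Transitions are A↔G and C↔T; transversions are all other mismatches.
Transitions: 1. Transversions: 10.
R = 1/10 = 0.10.

0.10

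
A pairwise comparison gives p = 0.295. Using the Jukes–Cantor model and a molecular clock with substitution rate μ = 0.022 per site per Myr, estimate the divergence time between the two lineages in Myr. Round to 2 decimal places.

8.52

d = −(3/4) ln(1 − 4p/3) = −0.75 ln(1 − 0.393333) = −0.75 ln(0.606667)
  = −0.75 × (-0.499775) = 0.374831 substitutions/site.
Under a molecular clock d = 2μt, so t = d/(2μ) = 0.374831 / (2 × 0.022) = 8.52 Myr.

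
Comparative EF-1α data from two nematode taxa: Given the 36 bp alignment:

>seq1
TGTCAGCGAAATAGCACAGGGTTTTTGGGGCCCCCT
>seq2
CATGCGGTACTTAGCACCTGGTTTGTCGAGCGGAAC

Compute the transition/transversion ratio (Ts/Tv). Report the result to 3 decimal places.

0.286

Transitions are A↔G and C↔T; transversions are all other mismatches.
Transitions: 4. Transversions: 14.
R = 4/14 = 0.285714… ≈ 0.286 (to 3 d.p.).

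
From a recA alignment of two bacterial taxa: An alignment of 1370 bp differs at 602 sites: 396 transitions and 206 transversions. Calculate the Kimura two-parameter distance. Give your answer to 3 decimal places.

P = 396/1370 ≈ 0.289051 and Q = 206/1370 ≈ 0.150365.
Under the Kimura two-parameter model, d = −½ ln(1 − 2P − Q) − ¼ ln(1 − 2Q).
1 − 2P − Q = 0.271533, giving −½ ln(0.271533) = 0.651836.
1 − 2Q = 0.69927, giving −¼ ln(0.69927) = 0.089430.
d = 0.651836 + 0.089430 = 0.741266.

0.741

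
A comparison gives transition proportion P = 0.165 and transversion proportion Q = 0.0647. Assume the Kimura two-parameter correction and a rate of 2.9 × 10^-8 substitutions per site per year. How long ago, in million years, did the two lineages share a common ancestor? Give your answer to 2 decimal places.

Under the Kimura two-parameter model, d = −½ ln(1 − 2P − Q) − ¼ ln(1 − 2Q).
1 − 2P − Q = 0.6053, giving −½ ln(0.6053) = 0.251016.
1 − 2Q = 0.8706, giving −¼ ln(0.8706) = 0.034643.
d = 0.251016 + 0.034643 = 0.285659.
Under a molecular clock d = 2μt, so t = d/(2μ) = 0.285659 / (2 × 2.9 × 10^-8) = 4.93 million years.

4.93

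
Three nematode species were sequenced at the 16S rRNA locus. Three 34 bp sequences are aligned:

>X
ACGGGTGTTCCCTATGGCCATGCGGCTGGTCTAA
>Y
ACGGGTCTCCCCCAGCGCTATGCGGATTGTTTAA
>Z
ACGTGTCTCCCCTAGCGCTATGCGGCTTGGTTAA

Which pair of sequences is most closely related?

Y and Z

X–Y: 9/34 differ, p = 0.265, d = 0.326.
X–Z: 9/34 differ, p = 0.265, d = 0.326.
Y–Z: 4/34 differ, p = 0.118, d = 0.128.
The smallest distance is between Y and Z.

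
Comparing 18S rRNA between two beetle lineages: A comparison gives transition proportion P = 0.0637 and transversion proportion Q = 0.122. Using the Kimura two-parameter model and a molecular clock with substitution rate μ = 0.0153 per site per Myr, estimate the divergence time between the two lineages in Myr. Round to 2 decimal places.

6.97

Under the Kimura two-parameter model, d = −½ ln(1 − 2P − Q) − ¼ ln(1 − 2Q).
1 − 2P − Q = 0.7506, giving −½ ln(0.7506) = 0.143441.
1 − 2Q = 0.756, giving −¼ ln(0.756) = 0.069928.
d = 0.143441 + 0.069928 = 0.213369.
Under a molecular clock d = 2μt, so t = d/(2μ) = 0.213369 / (2 × 0.0153) = 6.97 Myr.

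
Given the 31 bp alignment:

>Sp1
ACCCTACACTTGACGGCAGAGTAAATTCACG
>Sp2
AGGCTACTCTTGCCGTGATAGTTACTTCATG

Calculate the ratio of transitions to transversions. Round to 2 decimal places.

0.11

Transitions are A↔G and C↔T; transversions are all other mismatches.
Transitions: 1. Transversions: 9.
R = 1/9 = 0.111111… ≈ 0.11 (to 2 d.p.).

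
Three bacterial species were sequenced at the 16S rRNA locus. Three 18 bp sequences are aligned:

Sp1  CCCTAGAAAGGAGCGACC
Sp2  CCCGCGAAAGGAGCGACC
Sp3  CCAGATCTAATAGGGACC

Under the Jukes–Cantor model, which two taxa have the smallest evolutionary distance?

Sp1–Sp2: 2/18 differ, p = 0.111, d = 0.120.
Sp1–Sp3: 8/18 differ, p = 0.444, d = 0.673.
Sp2–Sp3: 8/18 differ, p = 0.444, d = 0.673.
The smallest distance is between Sp1 and Sp2.

Sp1 and Sp2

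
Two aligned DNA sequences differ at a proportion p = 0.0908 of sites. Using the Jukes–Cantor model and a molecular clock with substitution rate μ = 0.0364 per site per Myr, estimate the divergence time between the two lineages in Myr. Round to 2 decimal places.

d = −(3/4) ln(1 − 4p/3) = −0.75 ln(1 − 0.121067) = −0.75 ln(0.878933)
  = −0.75 × (-0.129047) = 0.096785 substitutions/site.
Under a molecular clock d = 2μt, so t = d/(2μ) = 0.096785 / (2 × 0.0364) = 1.33 Myr.

1.33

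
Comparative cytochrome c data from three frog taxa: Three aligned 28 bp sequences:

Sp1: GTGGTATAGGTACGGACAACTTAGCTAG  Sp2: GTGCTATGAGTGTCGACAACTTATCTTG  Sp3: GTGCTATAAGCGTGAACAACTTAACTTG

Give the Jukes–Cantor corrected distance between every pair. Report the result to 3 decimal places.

d(Sp1,Sp2) = 0.360, d(Sp1,Sp3) = 0.360, d(Sp2,Sp3) = 0.204

Sp1–Sp2: 8/28 sites differ → p ≈ 0.285714, d = −0.75 ln(1 − 0.380952) = 0.359679 ≈ 0.360.
Sp1–Sp3: 8/28 sites differ → p ≈ 0.285714, d = −0.75 ln(1 − 0.380952) = 0.359679 ≈ 0.360.
Sp2–Sp3: 5/28 sites differ → p ≈ 0.178571, d = −0.75 ln(1 − 0.238095) = 0.203950 ≈ 0.204.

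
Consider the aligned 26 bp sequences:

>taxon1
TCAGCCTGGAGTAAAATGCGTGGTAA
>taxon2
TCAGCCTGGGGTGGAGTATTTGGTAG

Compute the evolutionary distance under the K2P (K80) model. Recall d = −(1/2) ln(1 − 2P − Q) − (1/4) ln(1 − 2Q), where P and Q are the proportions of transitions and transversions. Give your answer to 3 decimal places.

0.450

Of 26 sites, 7 differences are transitions and 1 are transversions, so P = 7/26 ≈ 0.269231 and Q = 1/26 ≈ 0.038462.
Under the Kimura two-parameter model, d = −½ ln(1 − 2P − Q) − ¼ ln(1 − 2Q).
1 − 2P − Q = 0.423076, giving −½ ln(0.423076) = 0.430102.
1 − 2Q = 0.923076, giving −¼ ln(0.923076) = 0.020011.
d = 0.430102 + 0.020011 = 0.450113.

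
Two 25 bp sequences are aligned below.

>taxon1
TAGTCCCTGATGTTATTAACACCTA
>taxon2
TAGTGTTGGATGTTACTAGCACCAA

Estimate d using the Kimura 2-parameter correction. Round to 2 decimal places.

0.36

Of 25 sites, 4 differences are transitions and 3 are transversions, so P = 4/25 = 0.16 and Q = 3/25 = 0.12.
Under the Kimura two-parameter model, d = −½ ln(1 − 2P − Q) − ¼ ln(1 − 2Q).
1 − 2P − Q = 0.56, giving −½ ln(0.56) = 0.289909.
1 − 2Q = 0.76, giving −¼ ln(0.76) = 0.068609.
d = 0.289909 + 0.068609 = 0.358518.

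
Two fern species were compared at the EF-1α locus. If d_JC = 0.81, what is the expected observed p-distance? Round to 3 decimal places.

p = (3/4)(1 − e^(−4d/3)) = 0.75 × (1 − e^(-1.08)) = 0.75 × (1 − 0.339596) = 0.495303.

0.495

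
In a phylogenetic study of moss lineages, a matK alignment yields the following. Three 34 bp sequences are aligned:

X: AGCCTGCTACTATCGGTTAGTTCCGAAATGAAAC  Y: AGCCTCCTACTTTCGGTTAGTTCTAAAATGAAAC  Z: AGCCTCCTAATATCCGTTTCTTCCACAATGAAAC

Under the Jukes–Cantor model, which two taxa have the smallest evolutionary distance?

X–Y: 4/34 differ, p = 0.118, d = 0.128.
X–Z: 7/34 differ, p = 0.206, d = 0.241.
Y–Z: 7/34 differ, p = 0.206, d = 0.241.
The smallest distance is between X and Y.

X and Y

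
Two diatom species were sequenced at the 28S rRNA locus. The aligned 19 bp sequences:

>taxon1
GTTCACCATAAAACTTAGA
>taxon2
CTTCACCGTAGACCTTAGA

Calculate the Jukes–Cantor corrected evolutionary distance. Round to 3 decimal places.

The sequences differ at 4 of 19 sites (1, 8, 11, 13), so p = 4/19 ≈ 0.210526.
d = −(3/4) ln(1 − 4p/3) = −0.75 ln(1 − 0.280701) = −0.75 ln(0.719299)
  = −0.75 × (-0.329478) = 0.247109 substitutions/site.

0.247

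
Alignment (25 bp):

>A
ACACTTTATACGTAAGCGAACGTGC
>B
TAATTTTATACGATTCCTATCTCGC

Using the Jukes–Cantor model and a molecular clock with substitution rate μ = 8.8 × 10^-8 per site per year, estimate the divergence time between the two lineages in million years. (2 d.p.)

3.76

The sequences differ at 11 of 25 sites, so p = 11/25 = 0.44.
d = −(3/4) ln(1 − 4p/3) = −0.75 ln(1 − 0.586667) = −0.75 ln(0.413333)
  = −0.75 × (-0.883502) = 0.662627 substitutions/site.
Under a molecular clock d = 2μt, so t = d/(2μ) = 0.662627 / (2 × 8.8 × 10^-8) = 3.76 million years.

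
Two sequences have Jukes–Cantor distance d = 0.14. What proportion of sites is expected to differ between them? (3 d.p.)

0.128

p = (3/4)(1 − e^(−4d/3)) = 0.75 × (1 − e^(-0.186667)) = 0.75 × (1 − 0.829720) = 0.127710.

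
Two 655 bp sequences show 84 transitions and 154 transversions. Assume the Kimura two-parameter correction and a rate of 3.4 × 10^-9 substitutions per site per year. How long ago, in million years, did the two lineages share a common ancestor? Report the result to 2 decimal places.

P = 84/655 ≈ 0.128244 and Q = 154/655 ≈ 0.235115.
Under the Kimura two-parameter model, d = −½ ln(1 − 2P − Q) − ¼ ln(1 − 2Q).
1 − 2P − Q = 0.508397, giving −½ ln(0.508397) = 0.338246.
1 − 2Q = 0.52977, giving −¼ ln(0.52977) = 0.158828.
d = 0.338246 + 0.158828 = 0.497074.
Under a molecular clock d = 2μt, so t = d/(2μ) = 0.497074 / (2 × 3.4 × 10^-9) = 73.10 million years.

73.10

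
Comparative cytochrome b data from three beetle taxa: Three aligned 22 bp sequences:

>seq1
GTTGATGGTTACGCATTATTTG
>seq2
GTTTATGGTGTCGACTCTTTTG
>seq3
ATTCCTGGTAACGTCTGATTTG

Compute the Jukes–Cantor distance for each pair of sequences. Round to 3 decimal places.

seq1–seq2: 7/22 sites differ → p ≈ 0.318182, d = −0.75 ln(1 − 0.424243) = 0.414052 ≈ 0.414.
seq1–seq3: 7/22 sites differ → p ≈ 0.318182, d = −0.75 ln(1 − 0.424243) = 0.414052 ≈ 0.414.
seq2–seq3: 8/22 sites differ → p ≈ 0.363636, d = −0.75 ln(1 − 0.484848) = 0.497470 ≈ 0.497.

d(seq1,seq2) = 0.414, d(seq1,seq3) = 0.414, d(seq2,seq3) = 0.497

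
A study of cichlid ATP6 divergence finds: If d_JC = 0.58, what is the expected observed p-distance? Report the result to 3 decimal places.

p = (3/4)(1 − e^(−4d/3)) = 0.75 × (1 − e^(-0.773333)) = 0.75 × (1 − 0.461472) = 0.403896.

0.404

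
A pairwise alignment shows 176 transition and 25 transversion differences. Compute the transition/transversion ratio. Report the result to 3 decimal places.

R = 176/25 = 7.040.

7.040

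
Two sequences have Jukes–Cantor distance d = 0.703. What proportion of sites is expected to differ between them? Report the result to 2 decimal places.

p = (3/4)(1 − e^(−4d/3)) = 0.75 × (1 − e^(-0.937333)) = 0.75 × (1 − 0.391671) = 0.456247.

0.46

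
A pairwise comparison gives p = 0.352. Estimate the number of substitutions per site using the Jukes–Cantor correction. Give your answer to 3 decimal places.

d = −(3/4) ln(1 − 4p/3) = −0.75 ln(1 − 0.469333) = −0.75 ln(0.530667)
  = −0.75 × (-0.633621) = 0.475216 substitutions/site.

0.475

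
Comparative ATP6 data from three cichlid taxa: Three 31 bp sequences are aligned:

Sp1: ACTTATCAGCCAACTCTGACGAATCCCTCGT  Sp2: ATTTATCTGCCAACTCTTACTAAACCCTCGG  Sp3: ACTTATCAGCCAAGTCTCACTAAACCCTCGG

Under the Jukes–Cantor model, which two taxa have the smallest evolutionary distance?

Sp1–Sp2: 6/31 differ, p = 0.194, d = 0.224.
Sp1–Sp3: 5/31 differ, p = 0.161, d = 0.182.
Sp2–Sp3: 4/31 differ, p = 0.129, d = 0.142.
The smallest distance is between Sp2 and Sp3.

Sp2 and Sp3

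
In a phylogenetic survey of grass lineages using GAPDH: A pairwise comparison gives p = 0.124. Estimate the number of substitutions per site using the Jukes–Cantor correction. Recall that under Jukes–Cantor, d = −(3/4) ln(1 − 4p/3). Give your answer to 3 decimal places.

d = −(3/4) ln(1 − 4p/3) = −0.75 ln(1 − 0.165333) = −0.75 ln(0.834667)
  = −0.75 × (-0.180722) = 0.135542 substitutions/site.

0.136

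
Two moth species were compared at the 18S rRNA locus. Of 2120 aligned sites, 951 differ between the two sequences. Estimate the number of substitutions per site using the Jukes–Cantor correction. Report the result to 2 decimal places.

p = 951/2120 ≈ 0.448585.
d = −(3/4) ln(1 − 4p/3) = −0.75 ln(1 − 0.598113) = −0.75 ln(0.401887)
  = −0.75 × (-0.911584) = 0.683688 substitutions/site.

0.68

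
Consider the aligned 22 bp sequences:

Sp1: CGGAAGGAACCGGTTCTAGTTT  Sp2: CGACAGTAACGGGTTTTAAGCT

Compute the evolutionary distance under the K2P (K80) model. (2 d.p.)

Of 22 sites, 4 differences are transitions and 4 are transversions, so P = 4/22 ≈ 0.181818 and Q = 4/22 ≈ 0.181818.
Under the Kimura two-parameter model, d = −½ ln(1 − 2P − Q) − ¼ ln(1 − 2Q).
1 − 2P − Q = 0.454546, giving −½ ln(0.454546) = 0.394228.
1 − 2Q = 0.636364, giving −¼ ln(0.636364) = 0.112996.
d = 0.394228 + 0.112996 = 0.507224.

0.51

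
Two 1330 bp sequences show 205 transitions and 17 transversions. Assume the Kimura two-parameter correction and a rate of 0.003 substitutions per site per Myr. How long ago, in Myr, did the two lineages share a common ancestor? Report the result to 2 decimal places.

33.35

P = 205/1330 ≈ 0.154135 and Q = 17/1330 ≈ 0.012782.
Under the Kimura two-parameter model, d = −½ ln(1 − 2P − Q) − ¼ ln(1 − 2Q).
1 − 2P − Q = 0.678948, giving −½ ln(0.678948) = 0.193605.
1 − 2Q = 0.974436, giving −¼ ln(0.974436) = 0.006474.
d = 0.193605 + 0.006474 = 0.200079.
Under a molecular clock d = 2μt, so t = d/(2μ) = 0.200079 / (2 × 0.003) = 33.35 Myr.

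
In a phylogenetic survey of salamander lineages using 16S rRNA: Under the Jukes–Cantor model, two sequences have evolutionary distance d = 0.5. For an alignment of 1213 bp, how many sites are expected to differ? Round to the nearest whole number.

Invert JC69: p = (3/4)(1 − e^(−4d/3)) = 0.75 × (1 − e^(-0.666667)) = 0.75 × (1 − 0.513417) = 0.364937.
Expected differing sites = pL ≈ 0.364937 × 1213 = 442.668581 ≈ 443.

443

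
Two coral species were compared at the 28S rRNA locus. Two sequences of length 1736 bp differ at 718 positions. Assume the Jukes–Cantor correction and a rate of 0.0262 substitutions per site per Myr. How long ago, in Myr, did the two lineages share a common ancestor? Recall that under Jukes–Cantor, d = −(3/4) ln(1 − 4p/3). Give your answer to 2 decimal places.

p = 718/1736 ≈ 0.413594.
d = −(3/4) ln(1 − 4p/3) = −0.75 ln(1 − 0.551459) = −0.75 ln(0.448541)
  = −0.75 × (-0.801755) = 0.601316 substitutions/site.
Under a molecular clock d = 2μt, so t = d/(2μ) = 0.601316 / (2 × 0.0262) = 11.48 Myr.

11.48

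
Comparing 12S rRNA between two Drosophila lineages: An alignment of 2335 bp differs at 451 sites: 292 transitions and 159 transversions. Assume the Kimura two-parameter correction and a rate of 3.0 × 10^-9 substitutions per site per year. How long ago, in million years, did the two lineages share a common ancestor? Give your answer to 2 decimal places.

38.02

P = 292/2335 ≈ 0.125054 and Q = 159/2335 ≈ 0.068094.
Under the Kimura two-parameter model, d = −½ ln(1 − 2P − Q) − ¼ ln(1 − 2Q).
1 − 2P − Q = 0.681798, giving −½ ln(0.681798) = 0.191511.
1 − 2Q = 0.863812, giving −¼ ln(0.863812) = 0.036600.
d = 0.191511 + 0.036600 = 0.228111.
Under a molecular clock d = 2μt, so t = d/(2μ) = 0.228111 / (2 × 3.0 × 10^-9) = 38.02 million years.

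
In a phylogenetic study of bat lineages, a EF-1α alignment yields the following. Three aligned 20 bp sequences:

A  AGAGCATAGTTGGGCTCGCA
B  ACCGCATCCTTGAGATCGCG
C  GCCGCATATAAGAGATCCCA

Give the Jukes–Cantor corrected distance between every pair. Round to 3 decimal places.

A–B: 7/20 sites differ → p = 0.35, d = −0.75 ln(1 − 0.466667) = 0.471457 ≈ 0.471.
A–C: 9/20 sites differ → p = 0.45, d = −0.75 ln(1 − 0.6) = 0.687218 ≈ 0.687.
B–C: 7/20 sites differ → p = 0.35, d = −0.75 ln(1 − 0.466667) = 0.471457 ≈ 0.471.

d(A,B) = 0.471, d(A,C) = 0.687, d(B,C) = 0.471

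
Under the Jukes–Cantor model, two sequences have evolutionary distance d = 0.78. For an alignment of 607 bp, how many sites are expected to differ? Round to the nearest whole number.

294

Invert JC69: p = (3/4)(1 − e^(−4d/3)) = 0.75 × (1 − e^(-1.04)) = 0.75 × (1 − 0.353455) = 0.484909.
Expected differing sites = pL ≈ 0.484909 × 607 = 294.339763 ≈ 294.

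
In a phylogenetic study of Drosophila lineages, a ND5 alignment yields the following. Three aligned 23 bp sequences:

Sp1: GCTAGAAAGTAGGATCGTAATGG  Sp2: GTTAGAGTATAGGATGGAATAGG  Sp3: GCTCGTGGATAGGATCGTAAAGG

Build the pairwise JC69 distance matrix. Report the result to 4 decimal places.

Sp1–Sp2: 8/23 sites differ → p ≈ 0.347826, d = −0.75 ln(1 − 0.463768) = 0.467391 ≈ 0.4674.
Sp1–Sp3: 6/23 sites differ → p ≈ 0.26087, d = −0.75 ln(1 − 0.347827) = 0.320584 ≈ 0.3206.
Sp2–Sp3: 7/23 sites differ → p ≈ 0.304348, d = −0.75 ln(1 − 0.405797) = 0.390401 ≈ 0.3904.

d(Sp1,Sp2) = 0.4674, d(Sp1,Sp3) = 0.3206, d(Sp2,Sp3) = 0.3904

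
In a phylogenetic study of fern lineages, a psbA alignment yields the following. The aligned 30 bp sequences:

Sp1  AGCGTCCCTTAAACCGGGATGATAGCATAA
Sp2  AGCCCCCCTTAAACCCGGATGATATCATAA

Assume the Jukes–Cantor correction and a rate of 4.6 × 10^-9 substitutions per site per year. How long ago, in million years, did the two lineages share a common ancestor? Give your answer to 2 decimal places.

The sequences differ at 4 of 30 sites (4, 5, 16, 25), so p = 4/30 ≈ 0.133333.
d = −(3/4) ln(1 − 4p/3) = −0.75 ln(1 − 0.177777) = −0.75 ln(0.822223)
  = −0.75 × (-0.195744) = 0.146808 substitutions/site.
Under a molecular clock d = 2μt, so t = d/(2μ) = 0.146808 / (2 × 4.6 × 10^-9) = 15.96 million years.

15.96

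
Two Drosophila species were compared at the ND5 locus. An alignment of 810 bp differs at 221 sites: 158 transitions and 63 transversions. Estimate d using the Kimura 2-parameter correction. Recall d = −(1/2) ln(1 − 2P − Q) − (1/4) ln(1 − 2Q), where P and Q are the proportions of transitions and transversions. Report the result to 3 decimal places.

0.358

P = 158/810 ≈ 0.195062 and Q = 63/810 ≈ 0.077778.
Under the Kimura two-parameter model, d = −½ ln(1 − 2P − Q) − ¼ ln(1 − 2Q).
1 − 2P − Q = 0.532098, giving −½ ln(0.532098) = 0.315464.
1 − 2Q = 0.844444, giving −¼ ln(0.844444) = 0.042269.
d = 0.315464 + 0.042269 = 0.357733.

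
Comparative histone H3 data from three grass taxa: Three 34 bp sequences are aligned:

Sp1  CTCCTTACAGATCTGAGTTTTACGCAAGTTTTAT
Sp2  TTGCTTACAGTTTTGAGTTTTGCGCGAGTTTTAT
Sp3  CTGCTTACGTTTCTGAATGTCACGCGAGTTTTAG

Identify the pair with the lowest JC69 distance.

Sp1 and Sp2

Sp1–Sp2: 6/34 differ, p = 0.176, d = 0.201.
Sp1–Sp3: 9/34 differ, p = 0.265, d = 0.326.
Sp2–Sp3: 9/34 differ, p = 0.265, d = 0.326.
The smallest distance is between Sp1 and Sp2.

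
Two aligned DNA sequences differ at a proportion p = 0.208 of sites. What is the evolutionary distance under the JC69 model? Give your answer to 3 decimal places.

0.244

d = −(3/4) ln(1 − 4p/3) = −0.75 ln(1 − 0.277333) = −0.75 ln(0.722667)
  = −0.75 × (-0.324807) = 0.243605 substitutions/site.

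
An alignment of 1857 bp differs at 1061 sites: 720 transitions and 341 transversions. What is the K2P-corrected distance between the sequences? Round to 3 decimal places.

P = 720/1857 ≈ 0.387722 and Q = 341/1857 ≈ 0.18363.
Under the Kimura two-parameter model, d = −½ ln(1 − 2P − Q) − ¼ ln(1 − 2Q).
1 − 2P − Q = 0.040926, giving −½ ln(0.040926) = 1.597995.
1 − 2Q = 0.63274, giving −¼ ln(0.63274) = 0.114424.
d = 1.597995 + 0.114424 = 1.712419.

1.712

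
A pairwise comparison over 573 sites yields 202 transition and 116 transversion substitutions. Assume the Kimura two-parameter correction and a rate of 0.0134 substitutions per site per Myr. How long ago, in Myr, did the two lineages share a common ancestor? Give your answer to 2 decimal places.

P = 202/573 ≈ 0.352531 and Q = 116/573 ≈ 0.202443.
Under the Kimura two-parameter model, d = −½ ln(1 − 2P − Q) − ¼ ln(1 − 2Q).
1 − 2P − Q = 0.092495, giving −½ ln(0.092495) = 1.190300.
1 − 2Q = 0.595114, giving −¼ ln(0.595114) = 0.129751.
d = 1.190300 + 0.129751 = 1.320051.
Under a molecular clock d = 2μt, so t = d/(2μ) = 1.320051 / (2 × 0.0134) = 49.26 Myr.

49.26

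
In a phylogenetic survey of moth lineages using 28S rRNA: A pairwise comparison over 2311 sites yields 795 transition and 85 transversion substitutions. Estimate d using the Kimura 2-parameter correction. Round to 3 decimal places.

P = 795/2311 ≈ 0.344007 and Q = 85/2311 ≈ 0.036781.
Under the Kimura two-parameter model, d = −½ ln(1 − 2P − Q) − ¼ ln(1 − 2Q).
1 − 2P − Q = 0.275205, giving −½ ln(0.275205) = 0.645120.
1 − 2Q = 0.926438, giving −¼ ln(0.926438) = 0.019102.
d = 0.645120 + 0.019102 = 0.664222.

0.664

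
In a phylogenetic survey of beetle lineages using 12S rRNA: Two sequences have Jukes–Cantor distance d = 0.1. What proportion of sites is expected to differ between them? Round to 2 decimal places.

p = (3/4)(1 − e^(−4d/3)) = 0.75 × (1 − e^(-0.133333)) = 0.75 × (1 − 0.875174) = 0.093620.

0.09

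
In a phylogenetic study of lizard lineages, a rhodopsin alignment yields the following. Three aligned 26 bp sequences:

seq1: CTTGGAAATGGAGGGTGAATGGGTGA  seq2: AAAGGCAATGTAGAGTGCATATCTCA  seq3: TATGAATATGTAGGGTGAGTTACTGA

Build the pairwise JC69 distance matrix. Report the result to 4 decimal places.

d(seq1,seq2) = 0.6228, d(seq1,seq3) = 0.4643, d(seq2,seq3) = 0.6228

seq1–seq2: 11/26 sites differ → p ≈ 0.423077, d = −0.75 ln(1 − 0.564103) = 0.622762 ≈ 0.6228.
seq1–seq3: 9/26 sites differ → p ≈ 0.346154, d = −0.75 ln(1 − 0.461539) = 0.464280 ≈ 0.4643.
seq2–seq3: 11/26 sites differ → p ≈ 0.423077, d = −0.75 ln(1 − 0.564103) = 0.622762 ≈ 0.6228.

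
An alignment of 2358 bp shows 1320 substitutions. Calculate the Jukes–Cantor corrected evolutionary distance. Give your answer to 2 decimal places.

1.03

p = 1320/2358 ≈ 0.559796.
d = −(3/4) ln(1 − 4p/3) = −0.75 ln(1 − 0.746395) = −0.75 ln(0.253605)
  = −0.75 × (-1.371977) = 1.028983 substitutions/site.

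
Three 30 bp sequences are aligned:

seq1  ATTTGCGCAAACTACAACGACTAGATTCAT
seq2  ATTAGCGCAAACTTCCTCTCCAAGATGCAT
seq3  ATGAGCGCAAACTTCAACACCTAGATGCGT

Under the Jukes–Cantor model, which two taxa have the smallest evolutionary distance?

seq2 and seq3

seq1–seq2: 8/30 differ, p = 0.267, d = 0.330.
seq1–seq3: 7/30 differ, p = 0.233, d = 0.280.
seq2–seq3: 6/30 differ, p = 0.200, d = 0.233.
The smallest distance is between seq2 and seq3.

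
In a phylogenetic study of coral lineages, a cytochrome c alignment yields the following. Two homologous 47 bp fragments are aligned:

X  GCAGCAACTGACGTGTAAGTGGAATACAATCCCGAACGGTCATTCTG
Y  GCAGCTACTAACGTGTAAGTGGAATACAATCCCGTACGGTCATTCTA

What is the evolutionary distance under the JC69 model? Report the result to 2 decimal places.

The sequences differ at 4 of 47 sites (6, 10, 35, 47), so p = 4/47 ≈ 0.085106.
d = −(3/4) ln(1 − 4p/3) = −0.75 ln(1 − 0.113475) = −0.75 ln(0.886525)
  = −0.75 × (-0.120446) = 0.090335 substitutions/site.

0.09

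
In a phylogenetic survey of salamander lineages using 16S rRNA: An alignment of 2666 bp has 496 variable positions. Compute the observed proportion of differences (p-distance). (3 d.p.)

p = 496/2666 = 0.186046… ≈ 0.186 (to 3 d.p.).

0.186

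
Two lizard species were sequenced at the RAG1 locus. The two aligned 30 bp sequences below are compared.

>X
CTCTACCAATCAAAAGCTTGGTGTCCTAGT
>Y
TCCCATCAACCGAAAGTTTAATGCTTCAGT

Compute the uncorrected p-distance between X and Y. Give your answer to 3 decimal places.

The sequences differ at 13 of 30 positions.
p = 13/30 = 0.433333… ≈ 0.433 (to 3 d.p.).

0.433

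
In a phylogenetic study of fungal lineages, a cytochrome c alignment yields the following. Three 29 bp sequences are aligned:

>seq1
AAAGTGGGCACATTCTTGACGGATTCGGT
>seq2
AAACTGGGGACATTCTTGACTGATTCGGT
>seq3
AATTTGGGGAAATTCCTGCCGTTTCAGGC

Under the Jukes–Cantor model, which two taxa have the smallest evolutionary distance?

seq1–seq2: 3/29 differ, p = 0.103, d = 0.111.
seq1–seq3: 11/29 differ, p = 0.379, d = 0.529.
seq2–seq3: 11/29 differ, p = 0.379, d = 0.529.
The smallest distance is between seq1 and seq2.

seq1 and seq2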